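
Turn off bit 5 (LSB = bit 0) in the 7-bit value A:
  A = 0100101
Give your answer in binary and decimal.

Mask = ~(1 << 5) = 1011111
Bit 5 of A is 1, so AND-ing with the mask clears it to 0.
  0100101
& 1011111
---------
  0000101

Answer: 0000101 (5)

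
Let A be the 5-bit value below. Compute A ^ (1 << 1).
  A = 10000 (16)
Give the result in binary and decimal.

Mask = 1 << 1 = 00010
Bit 1 of A is 0; XOR with the mask flips it to 1.
  10000
^ 00010
-------
  10010

Answer: 10010 (18)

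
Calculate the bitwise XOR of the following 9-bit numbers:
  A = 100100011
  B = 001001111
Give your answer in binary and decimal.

Apply ^ to each column (1 where bits differ):
  100100011
^ 001001111
-----------
  101101100

Answer: 101101100 (364)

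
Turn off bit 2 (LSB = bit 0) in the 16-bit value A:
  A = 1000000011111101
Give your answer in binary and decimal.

Mask = ~(1 << 2) = 1111111111111011
Bit 2 of A is 1, so AND-ing with the mask clears it to 0.
  1000000011111101
& 1111111111111011
------------------
  1000000011111001

Answer: 1000000011111001 (33017)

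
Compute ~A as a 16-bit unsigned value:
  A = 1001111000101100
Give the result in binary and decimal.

Flip each bit (0->1, 1->0):
  1001111000101100
  0110000111010011

Answer: 0110000111010011 (25043)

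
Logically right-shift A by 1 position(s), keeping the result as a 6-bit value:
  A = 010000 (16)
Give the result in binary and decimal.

Logical shift right by 1: drop the bottom 1 bit(s), prepend 1 zero(s) on the left.
  010000  ->  keep [01000], discard [0], prepend 0
= 001000

Answer: 001000 (8)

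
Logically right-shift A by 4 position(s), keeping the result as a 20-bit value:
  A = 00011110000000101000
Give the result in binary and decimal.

Logical shift right by 4: drop the bottom 4 bit(s), prepend 4 zero(s) on the left.
  00011110000000101000  ->  keep [0001111000000010], discard [1000], prepend 0000
= 00000001111000000010

Answer: 00000001111000000010 (7682)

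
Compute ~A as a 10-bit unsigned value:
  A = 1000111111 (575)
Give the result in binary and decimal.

Flip each bit (0->1, 1->0):
  1000111111
  0111000000

Answer: 0111000000 (448)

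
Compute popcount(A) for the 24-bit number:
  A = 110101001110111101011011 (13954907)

110101001110111101011011
1-bits at positions (from bit 0 = LSB): 0, 1, 3, 4, 6, 8, 9, 10, 11, 13, 14, 15, 18, 20, 22, 23
Count = 16

Answer: 16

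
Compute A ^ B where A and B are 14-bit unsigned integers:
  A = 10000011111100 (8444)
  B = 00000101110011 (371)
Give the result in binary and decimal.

Apply ^ to each column (1 where bits differ):
  10000011111100
^ 00000101110011
----------------
  10000110001111

Answer: 10000110001111 (8591)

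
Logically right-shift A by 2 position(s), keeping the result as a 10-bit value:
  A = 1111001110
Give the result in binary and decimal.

Logical shift right by 2: drop the bottom 2 bit(s), prepend 2 zero(s) on the left.
  1111001110  ->  keep [11110011], discard [10], prepend 00
= 0011110011

Answer: 0011110011 (243)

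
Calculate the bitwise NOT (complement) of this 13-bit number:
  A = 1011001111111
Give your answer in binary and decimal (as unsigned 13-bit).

Flip each bit (0->1, 1->0):
  1011001111111
  0100110000000

Answer: 0100110000000 (2432)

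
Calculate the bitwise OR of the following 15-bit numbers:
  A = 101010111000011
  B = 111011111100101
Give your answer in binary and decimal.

Apply | to each column (1 where either bit is 1):
  101010111000011
| 111011111100101
-----------------
  111011111100111

Answer: 111011111100111 (30695)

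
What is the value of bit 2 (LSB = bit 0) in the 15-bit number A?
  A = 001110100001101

Bit 2 is the 3rd from the right.
  001110100001101
              ^
That bit is 1.

Answer: 1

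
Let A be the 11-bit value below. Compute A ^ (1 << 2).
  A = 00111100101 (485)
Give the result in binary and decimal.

Mask = 1 << 2 = 00000000100
Bit 2 of A is 1; XOR with the mask flips it to 0.
  00111100101
^ 00000000100
-------------
  00111100001

Answer: 00111100001 (481)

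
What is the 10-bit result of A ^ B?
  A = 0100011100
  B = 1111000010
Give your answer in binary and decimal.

Apply ^ to each column (1 where bits differ):
  0100011100
^ 1111000010
------------
  1011011110

Answer: 1011011110 (734)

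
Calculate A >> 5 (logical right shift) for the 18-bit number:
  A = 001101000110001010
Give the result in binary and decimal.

Logical shift right by 5: drop the bottom 5 bit(s), prepend 5 zero(s) on the left.
  001101000110001010  ->  keep [0011010001100], discard [01010], prepend 00000
= 000000011010001100

Answer: 000000011010001100 (1676)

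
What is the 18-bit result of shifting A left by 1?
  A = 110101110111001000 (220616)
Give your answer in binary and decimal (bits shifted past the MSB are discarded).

Shift left by 1: drop the top 1 bit(s), append 1 zero(s) on the right.
  110101110111001000  ->  discard [1], keep [10101110111001000], append 0
= 101011101110010000

Answer: 101011101110010000 (179088)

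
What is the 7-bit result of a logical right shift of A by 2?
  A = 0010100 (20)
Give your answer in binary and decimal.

Logical shift right by 2: drop the bottom 2 bit(s), prepend 2 zero(s) on the left.
  0010100  ->  keep [00101], discard [00], prepend 00
= 0000101

Answer: 0000101 (5)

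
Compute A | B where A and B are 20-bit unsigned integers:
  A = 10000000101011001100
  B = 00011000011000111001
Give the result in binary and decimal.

Apply | to each column (1 where either bit is 1):
  10000000101011001100
| 00011000011000111001
----------------------
  10011000111011111101

Answer: 10011000111011111101 (626429)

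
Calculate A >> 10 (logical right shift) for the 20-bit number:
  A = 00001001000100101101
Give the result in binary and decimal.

Logical shift right by 10: drop the bottom 10 bit(s), prepend 10 zero(s) on the left.
  00001001000100101101  ->  keep [0000100100], discard [0100101101], prepend 0000000000
= 00000000000000100100

Answer: 00000000000000100100 (36)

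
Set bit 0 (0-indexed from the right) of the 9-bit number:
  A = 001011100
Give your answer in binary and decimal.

Mask = 1 << 0 = 000000001
Bit 0 of A is 0, so OR-ing with the mask flips it to 1.
  001011100
| 000000001
-----------
  001011101

Answer: 001011101 (93)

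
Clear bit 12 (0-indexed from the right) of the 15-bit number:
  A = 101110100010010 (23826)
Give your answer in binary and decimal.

Mask = ~(1 << 12) = 110111111111111
Bit 12 of A is 1, so AND-ing with the mask clears it to 0.
  101110100010010
& 110111111111111
-----------------
  100110100010010

Answer: 100110100010010 (19730)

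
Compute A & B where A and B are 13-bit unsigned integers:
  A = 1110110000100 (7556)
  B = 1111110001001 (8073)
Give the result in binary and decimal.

Apply & to each column (1 only where both bits are 1):
  1110110000100
& 1111110001001
---------------
  1110110000000

Answer: 1110110000000 (7552)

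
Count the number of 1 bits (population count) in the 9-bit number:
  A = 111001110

111001110
1-bits at positions (from bit 0 = LSB): 1, 2, 3, 6, 7, 8
Count = 6

Answer: 6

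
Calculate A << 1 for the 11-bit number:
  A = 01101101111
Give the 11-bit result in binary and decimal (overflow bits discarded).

Shift left by 1: drop the top 1 bit(s), append 1 zero(s) on the right.
  01101101111  ->  discard [0], keep [1101101111], append 0
= 11011011110

Answer: 11011011110 (1758)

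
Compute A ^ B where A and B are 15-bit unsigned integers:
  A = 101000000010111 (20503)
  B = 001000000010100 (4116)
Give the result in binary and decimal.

Apply ^ to each column (1 where bits differ):
  101000000010111
^ 001000000010100
-----------------
  100000000000011

Answer: 100000000000011 (16387)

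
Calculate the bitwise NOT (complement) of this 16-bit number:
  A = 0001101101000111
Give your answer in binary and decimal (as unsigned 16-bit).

Flip each bit (0->1, 1->0):
  0001101101000111
  1110010010111000

Answer: 1110010010111000 (58552)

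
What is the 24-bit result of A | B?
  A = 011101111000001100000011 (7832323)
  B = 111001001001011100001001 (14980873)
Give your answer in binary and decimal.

Apply | to each column (1 where either bit is 1):
  011101111000001100000011
| 111001001001011100001001
--------------------------
  111101111001011100001011

Answer: 111101111001011100001011 (16226059)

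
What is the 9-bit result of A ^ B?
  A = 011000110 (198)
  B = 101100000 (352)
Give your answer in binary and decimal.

Apply ^ to each column (1 where bits differ):
  011000110
^ 101100000
-----------
  110100110

Answer: 110100110 (422)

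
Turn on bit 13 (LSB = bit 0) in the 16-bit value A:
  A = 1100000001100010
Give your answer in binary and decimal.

Mask = 1 << 13 = 0010000000000000
Bit 13 of A is 0, so OR-ing with the mask flips it to 1.
  1100000001100010
| 0010000000000000
------------------
  1110000001100010

Answer: 1110000001100010 (57442)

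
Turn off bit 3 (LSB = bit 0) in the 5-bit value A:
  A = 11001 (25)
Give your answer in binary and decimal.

Mask = ~(1 << 3) = 10111
Bit 3 of A is 1, so AND-ing with the mask clears it to 0.
  11001
& 10111
-------
  10001

Answer: 10001 (17)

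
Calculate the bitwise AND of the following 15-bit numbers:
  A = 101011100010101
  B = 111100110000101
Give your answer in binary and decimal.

Apply & to each column (1 only where both bits are 1):
  101011100010101
& 111100110000101
-----------------
  101000100000101

Answer: 101000100000101 (20741)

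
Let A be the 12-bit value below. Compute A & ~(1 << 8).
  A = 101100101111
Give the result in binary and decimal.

Mask = ~(1 << 8) = 111011111111
Bit 8 of A is 1, so AND-ing with the mask clears it to 0.
  101100101111
& 111011111111
--------------
  101000101111

Answer: 101000101111 (2607)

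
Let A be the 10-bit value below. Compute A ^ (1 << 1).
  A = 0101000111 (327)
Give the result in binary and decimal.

Mask = 1 << 1 = 0000000010
Bit 1 of A is 1; XOR with the mask flips it to 0.
  0101000111
^ 0000000010
------------
  0101000101

Answer: 0101000101 (325)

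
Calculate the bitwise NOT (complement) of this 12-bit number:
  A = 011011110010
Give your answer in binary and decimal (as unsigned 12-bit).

Flip each bit (0->1, 1->0):
  011011110010
  100100001101

Answer: 100100001101 (2317)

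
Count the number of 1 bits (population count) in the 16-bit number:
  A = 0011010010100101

0011010010100101
1-bits at positions (from bit 0 = LSB): 0, 2, 5, 7, 10, 12, 13
Count = 7

Answer: 7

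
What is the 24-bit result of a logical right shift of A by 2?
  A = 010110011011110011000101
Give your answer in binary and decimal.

Logical shift right by 2: drop the bottom 2 bit(s), prepend 2 zero(s) on the left.
  010110011011110011000101  ->  keep [0101100110111100110001], discard [01], prepend 00
= 000101100110111100110001

Answer: 000101100110111100110001 (1470257)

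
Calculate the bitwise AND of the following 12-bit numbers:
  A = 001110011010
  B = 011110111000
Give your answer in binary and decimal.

Apply & to each column (1 only where both bits are 1):
  001110011010
& 011110111000
--------------
  001110011000

Answer: 001110011000 (920)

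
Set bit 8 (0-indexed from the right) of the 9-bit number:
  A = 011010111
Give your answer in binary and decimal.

Mask = 1 << 8 = 100000000
Bit 8 of A is 0, so OR-ing with the mask flips it to 1.
  011010111
| 100000000
-----------
  111010111

Answer: 111010111 (471)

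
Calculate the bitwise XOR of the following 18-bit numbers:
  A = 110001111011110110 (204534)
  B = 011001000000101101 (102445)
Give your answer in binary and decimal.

Apply ^ to each column (1 where bits differ):
  110001111011110110
^ 011001000000101101
--------------------
  101000111011011011

Answer: 101000111011011011 (167643)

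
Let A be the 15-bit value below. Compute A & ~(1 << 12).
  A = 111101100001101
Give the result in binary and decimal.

Mask = ~(1 << 12) = 110111111111111
Bit 12 of A is 1, so AND-ing with the mask clears it to 0.
  111101100001101
& 110111111111111
-----------------
  110101100001101

Answer: 110101100001101 (27405)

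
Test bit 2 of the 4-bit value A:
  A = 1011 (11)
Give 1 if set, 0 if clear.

Bit 2 is the 3rd from the right.
  1011
   ^
That bit is 0.

Answer: 0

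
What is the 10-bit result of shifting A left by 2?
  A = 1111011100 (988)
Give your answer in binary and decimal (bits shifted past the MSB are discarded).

Shift left by 2: drop the top 2 bit(s), append 2 zero(s) on the right.
  1111011100  ->  discard [11], keep [11011100], append 00
= 1101110000

Answer: 1101110000 (880)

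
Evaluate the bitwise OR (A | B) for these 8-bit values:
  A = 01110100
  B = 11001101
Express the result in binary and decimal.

Apply | to each column (1 where either bit is 1):
  01110100
| 11001101
----------
  11111101

Answer: 11111101 (253)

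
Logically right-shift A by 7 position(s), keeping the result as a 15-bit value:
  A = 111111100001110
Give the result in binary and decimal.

Logical shift right by 7: drop the bottom 7 bit(s), prepend 7 zero(s) on the left.
  111111100001110  ->  keep [11111110], discard [0001110], prepend 0000000
= 000000011111110

Answer: 000000011111110 (254)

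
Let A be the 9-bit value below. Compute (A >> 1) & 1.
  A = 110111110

Bit 1 is the 2nd from the right.
  110111110
         ^
That bit is 1.

Answer: 1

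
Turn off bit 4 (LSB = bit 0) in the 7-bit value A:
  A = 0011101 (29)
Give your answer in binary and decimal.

Mask = ~(1 << 4) = 1101111
Bit 4 of A is 1, so AND-ing with the mask clears it to 0.
  0011101
& 1101111
---------
  0001101

Answer: 0001101 (13)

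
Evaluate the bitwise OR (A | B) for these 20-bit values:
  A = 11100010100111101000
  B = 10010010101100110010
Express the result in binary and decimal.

Apply | to each column (1 where either bit is 1):
  11100010100111101000
| 10010010101100110010
----------------------
  11110010101111111010

Answer: 11110010101111111010 (994298)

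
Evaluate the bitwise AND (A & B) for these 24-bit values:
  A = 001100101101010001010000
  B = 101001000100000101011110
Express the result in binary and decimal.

Apply & to each column (1 only where both bits are 1):
  001100101101010001010000
& 101001000100000101011110
--------------------------
  001000000100000001010000

Answer: 001000000100000001010000 (2113616)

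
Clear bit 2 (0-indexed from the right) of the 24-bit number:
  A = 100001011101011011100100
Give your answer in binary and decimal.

Mask = ~(1 << 2) = 111111111111111111111011
Bit 2 of A is 1, so AND-ing with the mask clears it to 0.
  100001011101011011100100
& 111111111111111111111011
--------------------------
  100001011101011011100000

Answer: 100001011101011011100000 (8771296)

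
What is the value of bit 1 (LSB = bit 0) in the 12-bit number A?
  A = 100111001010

Bit 1 is the 2nd from the right.
  100111001010
            ^
That bit is 1.

Answer: 1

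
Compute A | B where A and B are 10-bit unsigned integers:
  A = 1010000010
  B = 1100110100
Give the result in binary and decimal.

Apply | to each column (1 where either bit is 1):
  1010000010
| 1100110100
------------
  1110110110

Answer: 1110110110 (950)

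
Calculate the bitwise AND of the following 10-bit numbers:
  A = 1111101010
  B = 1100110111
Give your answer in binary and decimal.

Apply & to each column (1 only where both bits are 1):
  1111101010
& 1100110111
------------
  1100100010

Answer: 1100100010 (802)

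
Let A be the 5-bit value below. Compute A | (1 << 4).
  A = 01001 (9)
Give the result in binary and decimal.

Mask = 1 << 4 = 10000
Bit 4 of A is 0, so OR-ing with the mask flips it to 1.
  01001
| 10000
-------
  11001

Answer: 11001 (25)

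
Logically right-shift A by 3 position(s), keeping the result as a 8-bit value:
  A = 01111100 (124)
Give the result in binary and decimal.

Logical shift right by 3: drop the bottom 3 bit(s), prepend 3 zero(s) on the left.
  01111100  ->  keep [01111], discard [100], prepend 000
= 00001111

Answer: 00001111 (15)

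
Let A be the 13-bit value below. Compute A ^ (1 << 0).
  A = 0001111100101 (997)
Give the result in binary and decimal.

Mask = 1 << 0 = 0000000000001
Bit 0 of A is 1; XOR with the mask flips it to 0.
  0001111100101
^ 0000000000001
---------------
  0001111100100

Answer: 0001111100100 (996)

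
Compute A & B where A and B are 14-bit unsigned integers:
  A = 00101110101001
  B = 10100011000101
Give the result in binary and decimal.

Apply & to each column (1 only where both bits are 1):
  00101110101001
& 10100011000101
----------------
  00100010000001

Answer: 00100010000001 (2177)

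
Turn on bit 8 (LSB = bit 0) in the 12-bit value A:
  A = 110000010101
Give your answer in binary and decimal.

Mask = 1 << 8 = 000100000000
Bit 8 of A is 0, so OR-ing with the mask flips it to 1.
  110000010101
| 000100000000
--------------
  110100010101

Answer: 110100010101 (3349)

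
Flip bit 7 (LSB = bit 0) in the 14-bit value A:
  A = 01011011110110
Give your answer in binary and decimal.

Mask = 1 << 7 = 00000010000000
Bit 7 of A is 1; XOR with the mask flips it to 0.
  01011011110110
^ 00000010000000
----------------
  01011001110110

Answer: 01011001110110 (5750)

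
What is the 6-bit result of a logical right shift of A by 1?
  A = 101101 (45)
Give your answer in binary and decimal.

Logical shift right by 1: drop the bottom 1 bit(s), prepend 1 zero(s) on the left.
  101101  ->  keep [10110], discard [1], prepend 0
= 010110

Answer: 010110 (22)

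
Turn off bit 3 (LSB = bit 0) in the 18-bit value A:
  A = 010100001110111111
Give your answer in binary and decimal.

Mask = ~(1 << 3) = 111111111111110111
Bit 3 of A is 1, so AND-ing with the mask clears it to 0.
  010100001110111111
& 111111111111110111
--------------------
  010100001110110111

Answer: 010100001110110111 (82871)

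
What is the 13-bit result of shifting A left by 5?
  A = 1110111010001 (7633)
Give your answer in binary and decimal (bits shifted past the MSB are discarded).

Shift left by 5: drop the top 5 bit(s), append 5 zero(s) on the right.
  1110111010001  ->  discard [11101], keep [11010001], append 00000
= 1101000100000

Answer: 1101000100000 (6688)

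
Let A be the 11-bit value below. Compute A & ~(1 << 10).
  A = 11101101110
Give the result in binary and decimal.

Mask = ~(1 << 10) = 01111111111
Bit 10 of A is 1, so AND-ing with the mask clears it to 0.
  11101101110
& 01111111111
-------------
  01101101110

Answer: 01101101110 (878)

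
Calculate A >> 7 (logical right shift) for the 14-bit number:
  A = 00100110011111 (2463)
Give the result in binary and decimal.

Logical shift right by 7: drop the bottom 7 bit(s), prepend 7 zero(s) on the left.
  00100110011111  ->  keep [0010011], discard [0011111], prepend 0000000
= 00000000010011

Answer: 00000000010011 (19)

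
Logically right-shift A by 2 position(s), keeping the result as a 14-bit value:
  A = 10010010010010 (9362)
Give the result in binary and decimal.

Logical shift right by 2: drop the bottom 2 bit(s), prepend 2 zero(s) on the left.
  10010010010010  ->  keep [100100100100], discard [10], prepend 00
= 00100100100100

Answer: 00100100100100 (2340)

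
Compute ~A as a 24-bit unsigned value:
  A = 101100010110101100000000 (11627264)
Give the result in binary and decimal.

Flip each bit (0->1, 1->0):
  101100010110101100000000
  010011101001010011111111

Answer: 010011101001010011111111 (5149951)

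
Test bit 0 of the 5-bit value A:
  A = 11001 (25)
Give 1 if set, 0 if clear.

Bit 0 is the 1st from the right.
  11001
      ^
That bit is 1.

Answer: 1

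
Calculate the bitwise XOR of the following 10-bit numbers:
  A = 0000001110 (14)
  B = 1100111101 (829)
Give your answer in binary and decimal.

Apply ^ to each column (1 where bits differ):
  0000001110
^ 1100111101
------------
  1100110011

Answer: 1100110011 (819)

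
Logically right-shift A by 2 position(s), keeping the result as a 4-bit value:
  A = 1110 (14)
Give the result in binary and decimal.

Logical shift right by 2: drop the bottom 2 bit(s), prepend 2 zero(s) on the left.
  1110  ->  keep [11], discard [10], prepend 00
= 0011

Answer: 0011 (3)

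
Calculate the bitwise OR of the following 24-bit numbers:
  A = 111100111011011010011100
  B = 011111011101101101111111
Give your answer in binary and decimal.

Apply | to each column (1 where either bit is 1):
  111100111011011010011100
| 011111011101101101111111
--------------------------
  111111111111111111111111

Answer: 111111111111111111111111 (16777215)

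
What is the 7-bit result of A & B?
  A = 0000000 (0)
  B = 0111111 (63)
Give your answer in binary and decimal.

Apply & to each column (1 only where both bits are 1):
  0000000
& 0111111
---------
  0000000

Answer: 0000000 (0)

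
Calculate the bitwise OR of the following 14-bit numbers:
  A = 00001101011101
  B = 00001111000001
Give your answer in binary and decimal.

Apply | to each column (1 where either bit is 1):
  00001101011101
| 00001111000001
----------------
  00001111011101

Answer: 00001111011101 (989)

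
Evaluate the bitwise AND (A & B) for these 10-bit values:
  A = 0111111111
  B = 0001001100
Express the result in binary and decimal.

Apply & to each column (1 only where both bits are 1):
  0111111111
& 0001001100
------------
  0001001100

Answer: 0001001100 (76)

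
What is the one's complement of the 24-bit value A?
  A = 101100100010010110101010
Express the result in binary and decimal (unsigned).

Flip each bit (0->1, 1->0):
  101100100010010110101010
  010011011101101001010101

Answer: 010011011101101001010101 (5102165)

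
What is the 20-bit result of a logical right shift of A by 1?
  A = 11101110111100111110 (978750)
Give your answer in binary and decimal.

Logical shift right by 1: drop the bottom 1 bit(s), prepend 1 zero(s) on the left.
  11101110111100111110  ->  keep [1110111011110011111], discard [0], prepend 0
= 01110111011110011111

Answer: 01110111011110011111 (489375)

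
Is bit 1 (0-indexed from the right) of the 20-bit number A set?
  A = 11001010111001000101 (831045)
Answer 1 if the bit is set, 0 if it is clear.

Bit 1 is the 2nd from the right.
  11001010111001000101
                    ^
That bit is 0.

Answer: 0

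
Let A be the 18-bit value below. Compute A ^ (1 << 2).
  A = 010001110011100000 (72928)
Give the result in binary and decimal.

Mask = 1 << 2 = 000000000000000100
Bit 2 of A is 0; XOR with the mask flips it to 1.
  010001110011100000
^ 000000000000000100
--------------------
  010001110011100100

Answer: 010001110011100100 (72932)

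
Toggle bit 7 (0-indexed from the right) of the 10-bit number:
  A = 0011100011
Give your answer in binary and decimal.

Mask = 1 << 7 = 0010000000
Bit 7 of A is 1; XOR with the mask flips it to 0.
  0011100011
^ 0010000000
------------
  0001100011

Answer: 0001100011 (99)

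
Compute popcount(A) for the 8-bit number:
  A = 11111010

11111010
1-bits at positions (from bit 0 = LSB): 1, 3, 4, 5, 6, 7
Count = 6

Answer: 6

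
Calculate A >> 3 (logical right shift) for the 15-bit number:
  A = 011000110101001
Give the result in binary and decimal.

Logical shift right by 3: drop the bottom 3 bit(s), prepend 3 zero(s) on the left.
  011000110101001  ->  keep [011000110101], discard [001], prepend 000
= 000011000110101

Answer: 000011000110101 (1589)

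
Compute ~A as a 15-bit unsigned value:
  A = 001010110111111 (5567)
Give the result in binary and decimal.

Flip each bit (0->1, 1->0):
  001010110111111
  110101001000000

Answer: 110101001000000 (27200)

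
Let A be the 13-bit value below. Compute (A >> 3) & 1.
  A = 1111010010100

Bit 3 is the 4th from the right.
  1111010010100
           ^
That bit is 0.

Answer: 0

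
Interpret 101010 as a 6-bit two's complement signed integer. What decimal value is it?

MSB is 1, so the value is negative. Find the magnitude:
1. Invert bits:  010101
2. Add 1:        010110  = 22
3. Apply sign:   -22

Answer: -22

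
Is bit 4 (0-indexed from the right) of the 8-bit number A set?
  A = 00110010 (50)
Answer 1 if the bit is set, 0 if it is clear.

Bit 4 is the 5th from the right.
  00110010
     ^
That bit is 1.

Answer: 1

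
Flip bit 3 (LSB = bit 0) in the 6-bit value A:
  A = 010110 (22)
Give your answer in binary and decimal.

Mask = 1 << 3 = 001000
Bit 3 of A is 0; XOR with the mask flips it to 1.
  010110
^ 001000
--------
  011110

Answer: 011110 (30)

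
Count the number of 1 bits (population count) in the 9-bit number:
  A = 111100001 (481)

111100001
1-bits at positions (from bit 0 = LSB): 0, 5, 6, 7, 8
Count = 5

Answer: 5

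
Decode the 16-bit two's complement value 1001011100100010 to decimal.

MSB is 1, so the value is negative. Find the magnitude:
1. Invert bits:  0110100011011101
2. Add 1:        0110100011011110  = 26846
3. Apply sign:   -26846

Answer: -26846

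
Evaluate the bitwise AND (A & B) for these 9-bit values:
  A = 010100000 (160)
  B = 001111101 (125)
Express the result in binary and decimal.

Apply & to each column (1 only where both bits are 1):
  010100000
& 001111101
-----------
  000100000

Answer: 000100000 (32)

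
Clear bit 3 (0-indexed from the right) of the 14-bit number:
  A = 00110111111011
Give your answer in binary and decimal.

Mask = ~(1 << 3) = 11111111110111
Bit 3 of A is 1, so AND-ing with the mask clears it to 0.
  00110111111011
& 11111111110111
----------------
  00110111110011

Answer: 00110111110011 (3571)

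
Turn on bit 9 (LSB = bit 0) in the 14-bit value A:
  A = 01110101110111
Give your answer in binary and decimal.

Mask = 1 << 9 = 00001000000000
Bit 9 of A is 0, so OR-ing with the mask flips it to 1.
  01110101110111
| 00001000000000
----------------
  01111101110111

Answer: 01111101110111 (8055)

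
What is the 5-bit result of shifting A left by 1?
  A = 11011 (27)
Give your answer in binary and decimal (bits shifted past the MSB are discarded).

Shift left by 1: drop the top 1 bit(s), append 1 zero(s) on the right.
  11011  ->  discard [1], keep [1011], append 0
= 10110

Answer: 10110 (22)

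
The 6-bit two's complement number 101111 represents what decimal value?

MSB is 1, so the value is negative. Find the magnitude:
1. Invert bits:  010000
2. Add 1:        010001  = 17
3. Apply sign:   -17

Answer: -17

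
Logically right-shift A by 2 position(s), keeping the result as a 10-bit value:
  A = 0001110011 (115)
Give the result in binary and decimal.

Logical shift right by 2: drop the bottom 2 bit(s), prepend 2 zero(s) on the left.
  0001110011  ->  keep [00011100], discard [11], prepend 00
= 0000011100

Answer: 0000011100 (28)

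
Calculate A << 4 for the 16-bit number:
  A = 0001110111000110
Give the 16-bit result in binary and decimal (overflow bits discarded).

Shift left by 4: drop the top 4 bit(s), append 4 zero(s) on the right.
  0001110111000110  ->  discard [0001], keep [110111000110], append 0000
= 1101110001100000

Answer: 1101110001100000 (56416)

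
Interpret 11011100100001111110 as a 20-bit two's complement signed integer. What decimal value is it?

MSB is 1, so the value is negative. Find the magnitude:
1. Invert bits:  00100011011110000001
2. Add 1:        00100011011110000010  = 145282
3. Apply sign:   -145282

Answer: -145282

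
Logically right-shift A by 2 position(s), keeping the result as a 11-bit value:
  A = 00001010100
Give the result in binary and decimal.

Logical shift right by 2: drop the bottom 2 bit(s), prepend 2 zero(s) on the left.
  00001010100  ->  keep [000010101], discard [00], prepend 00
= 00000010101

Answer: 00000010101 (21)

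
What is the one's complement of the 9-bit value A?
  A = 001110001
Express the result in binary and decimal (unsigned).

Flip each bit (0->1, 1->0):
  001110001
  110001110

Answer: 110001110 (398)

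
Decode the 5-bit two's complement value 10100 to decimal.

MSB is 1, so the value is negative. Find the magnitude:
1. Invert bits:  01011
2. Add 1:        01100  = 12
3. Apply sign:   -12

Answer: -12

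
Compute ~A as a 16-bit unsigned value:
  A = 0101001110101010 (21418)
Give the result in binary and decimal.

Flip each bit (0->1, 1->0):
  0101001110101010
  1010110001010101

Answer: 1010110001010101 (44117)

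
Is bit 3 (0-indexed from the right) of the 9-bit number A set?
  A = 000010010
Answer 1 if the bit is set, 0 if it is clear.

Bit 3 is the 4th from the right.
  000010010
       ^
That bit is 0.

Answer: 0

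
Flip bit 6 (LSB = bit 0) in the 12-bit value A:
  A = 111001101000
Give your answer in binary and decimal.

Mask = 1 << 6 = 000001000000
Bit 6 of A is 1; XOR with the mask flips it to 0.
  111001101000
^ 000001000000
--------------
  111000101000

Answer: 111000101000 (3624)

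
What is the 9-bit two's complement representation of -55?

1. Binary of +55:  000110111
2. Invert bits:     111001000
3. Add 1:           111001001

Answer: 111001001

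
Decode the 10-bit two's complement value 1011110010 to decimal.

MSB is 1, so the value is negative. Find the magnitude:
1. Invert bits:  0100001101
2. Add 1:        0100001110  = 270
3. Apply sign:   -270

Answer: -270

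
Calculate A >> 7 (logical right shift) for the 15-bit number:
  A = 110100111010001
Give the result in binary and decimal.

Logical shift right by 7: drop the bottom 7 bit(s), prepend 7 zero(s) on the left.
  110100111010001  ->  keep [11010011], discard [1010001], prepend 0000000
= 000000011010011

Answer: 000000011010011 (211)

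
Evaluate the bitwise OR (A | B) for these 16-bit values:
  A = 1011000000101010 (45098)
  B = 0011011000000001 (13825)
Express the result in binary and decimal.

Apply | to each column (1 where either bit is 1):
  1011000000101010
| 0011011000000001
------------------
  1011011000101011

Answer: 1011011000101011 (46635)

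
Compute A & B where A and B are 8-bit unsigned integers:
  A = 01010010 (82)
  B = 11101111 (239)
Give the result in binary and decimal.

Apply & to each column (1 only where both bits are 1):
  01010010
& 11101111
----------
  01000010

Answer: 01000010 (66)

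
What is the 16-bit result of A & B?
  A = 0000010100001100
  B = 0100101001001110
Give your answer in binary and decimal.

Apply & to each column (1 only where both bits are 1):
  0000010100001100
& 0100101001001110
------------------
  0000000000001100

Answer: 0000000000001100 (12)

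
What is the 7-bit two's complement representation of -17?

1. Binary of +17:  0010001
2. Invert bits:     1101110
3. Add 1:           1101111

Answer: 1101111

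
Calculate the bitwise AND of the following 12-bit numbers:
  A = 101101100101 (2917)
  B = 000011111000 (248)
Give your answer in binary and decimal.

Apply & to each column (1 only where both bits are 1):
  101101100101
& 000011111000
--------------
  000001100000

Answer: 000001100000 (96)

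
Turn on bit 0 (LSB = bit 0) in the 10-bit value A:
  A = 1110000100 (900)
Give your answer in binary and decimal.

Mask = 1 << 0 = 0000000001
Bit 0 of A is 0, so OR-ing with the mask flips it to 1.
  1110000100
| 0000000001
------------
  1110000101

Answer: 1110000101 (901)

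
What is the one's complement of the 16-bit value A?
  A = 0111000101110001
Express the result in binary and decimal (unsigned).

Flip each bit (0->1, 1->0):
  0111000101110001
  1000111010001110

Answer: 1000111010001110 (36494)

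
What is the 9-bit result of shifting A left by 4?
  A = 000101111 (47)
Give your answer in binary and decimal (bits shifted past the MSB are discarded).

Shift left by 4: drop the top 4 bit(s), append 4 zero(s) on the right.
  000101111  ->  discard [0001], keep [01111], append 0000
= 011110000

Answer: 011110000 (240)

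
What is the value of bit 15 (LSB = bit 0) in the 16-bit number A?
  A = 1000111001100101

Bit 15 is the 16th from the right.
  1000111001100101
  ^
That bit is 1.

Answer: 1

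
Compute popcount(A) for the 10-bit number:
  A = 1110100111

1110100111
1-bits at positions (from bit 0 = LSB): 0, 1, 2, 5, 7, 8, 9
Count = 7

Answer: 7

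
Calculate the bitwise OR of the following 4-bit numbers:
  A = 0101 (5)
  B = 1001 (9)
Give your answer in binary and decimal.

Apply | to each column (1 where either bit is 1):
  0101
| 1001
------
  1101

Answer: 1101 (13)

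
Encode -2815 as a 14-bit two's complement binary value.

1. Binary of +2815:  00101011111111
2. Invert bits:     11010100000000
3. Add 1:           11010100000001

Answer: 11010100000001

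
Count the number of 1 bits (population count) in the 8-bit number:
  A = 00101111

00101111
1-bits at positions (from bit 0 = LSB): 0, 1, 2, 3, 5
Count = 5

Answer: 5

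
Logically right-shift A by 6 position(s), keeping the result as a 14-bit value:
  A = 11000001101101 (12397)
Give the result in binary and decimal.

Logical shift right by 6: drop the bottom 6 bit(s), prepend 6 zero(s) on the left.
  11000001101101  ->  keep [11000001], discard [101101], prepend 000000
= 00000011000001

Answer: 00000011000001 (193)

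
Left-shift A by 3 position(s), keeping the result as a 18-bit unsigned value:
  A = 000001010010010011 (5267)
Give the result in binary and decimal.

Shift left by 3: drop the top 3 bit(s), append 3 zero(s) on the right.
  000001010010010011  ->  discard [000], keep [001010010010011], append 000
= 001010010010011000

Answer: 001010010010011000 (42136)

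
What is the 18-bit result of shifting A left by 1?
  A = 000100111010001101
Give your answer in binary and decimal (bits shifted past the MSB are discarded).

Shift left by 1: drop the top 1 bit(s), append 1 zero(s) on the right.
  000100111010001101  ->  discard [0], keep [00100111010001101], append 0
= 001001110100011010

Answer: 001001110100011010 (40218)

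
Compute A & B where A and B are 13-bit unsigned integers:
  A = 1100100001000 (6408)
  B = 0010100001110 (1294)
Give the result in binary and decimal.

Apply & to each column (1 only where both bits are 1):
  1100100001000
& 0010100001110
---------------
  0000100001000

Answer: 0000100001000 (264)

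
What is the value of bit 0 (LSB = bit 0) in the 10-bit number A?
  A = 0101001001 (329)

Bit 0 is the 1st from the right.
  0101001001
           ^
That bit is 1.

Answer: 1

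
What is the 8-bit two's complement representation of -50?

1. Binary of +50:  00110010
2. Invert bits:     11001101
3. Add 1:           11001110

Answer: 11001110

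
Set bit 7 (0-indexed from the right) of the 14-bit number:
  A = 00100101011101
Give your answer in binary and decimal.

Mask = 1 << 7 = 00000010000000
Bit 7 of A is 0, so OR-ing with the mask flips it to 1.
  00100101011101
| 00000010000000
----------------
  00100111011101

Answer: 00100111011101 (2525)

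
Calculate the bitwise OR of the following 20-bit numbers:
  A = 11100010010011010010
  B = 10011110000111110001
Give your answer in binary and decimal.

Apply | to each column (1 where either bit is 1):
  11100010010011010010
| 10011110000111110001
----------------------
  11111110010111110011

Answer: 11111110010111110011 (1041907)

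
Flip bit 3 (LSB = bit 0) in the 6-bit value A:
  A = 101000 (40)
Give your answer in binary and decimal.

Mask = 1 << 3 = 001000
Bit 3 of A is 1; XOR with the mask flips it to 0.
  101000
^ 001000
--------
  100000

Answer: 100000 (32)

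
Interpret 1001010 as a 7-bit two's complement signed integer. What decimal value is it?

MSB is 1, so the value is negative. Find the magnitude:
1. Invert bits:  0110101
2. Add 1:        0110110  = 54
3. Apply sign:   -54

Answer: -54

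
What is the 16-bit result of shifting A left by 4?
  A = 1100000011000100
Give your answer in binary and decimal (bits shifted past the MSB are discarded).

Shift left by 4: drop the top 4 bit(s), append 4 zero(s) on the right.
  1100000011000100  ->  discard [1100], keep [000011000100], append 0000
= 0000110001000000

Answer: 0000110001000000 (3136)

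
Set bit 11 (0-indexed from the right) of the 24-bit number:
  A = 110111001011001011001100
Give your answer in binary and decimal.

Mask = 1 << 11 = 000000000000100000000000
Bit 11 of A is 0, so OR-ing with the mask flips it to 1.
  110111001011001011001100
| 000000000000100000000000
--------------------------
  110111001011101011001100

Answer: 110111001011101011001100 (14465740)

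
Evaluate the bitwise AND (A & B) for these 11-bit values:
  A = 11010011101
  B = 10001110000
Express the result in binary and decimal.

Apply & to each column (1 only where both bits are 1):
  11010011101
& 10001110000
-------------
  10000010000

Answer: 10000010000 (1040)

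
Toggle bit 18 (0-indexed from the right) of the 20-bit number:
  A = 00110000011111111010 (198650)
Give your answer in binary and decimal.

Mask = 1 << 18 = 01000000000000000000
Bit 18 of A is 0; XOR with the mask flips it to 1.
  00110000011111111010
^ 01000000000000000000
----------------------
  01110000011111111010

Answer: 01110000011111111010 (460794)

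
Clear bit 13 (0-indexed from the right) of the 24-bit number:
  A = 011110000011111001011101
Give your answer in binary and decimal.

Mask = ~(1 << 13) = 111111111101111111111111
Bit 13 of A is 1, so AND-ing with the mask clears it to 0.
  011110000011111001011101
& 111111111101111111111111
--------------------------
  011110000001111001011101

Answer: 011110000001111001011101 (7872093)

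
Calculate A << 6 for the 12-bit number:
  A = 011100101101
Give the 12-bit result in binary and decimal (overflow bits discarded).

Shift left by 6: drop the top 6 bit(s), append 6 zero(s) on the right.
  011100101101  ->  discard [011100], keep [101101], append 000000
= 101101000000

Answer: 101101000000 (2880)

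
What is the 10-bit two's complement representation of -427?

1. Binary of +427:  0110101011
2. Invert bits:     1001010100
3. Add 1:           1001010101

Answer: 1001010101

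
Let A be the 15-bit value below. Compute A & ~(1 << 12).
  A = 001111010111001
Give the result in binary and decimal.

Mask = ~(1 << 12) = 110111111111111
Bit 12 of A is 1, so AND-ing with the mask clears it to 0.
  001111010111001
& 110111111111111
-----------------
  000111010111001

Answer: 000111010111001 (3769)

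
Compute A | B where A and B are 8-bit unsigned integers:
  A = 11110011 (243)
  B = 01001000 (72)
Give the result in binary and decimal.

Apply | to each column (1 where either bit is 1):
  11110011
| 01001000
----------
  11111011

Answer: 11111011 (251)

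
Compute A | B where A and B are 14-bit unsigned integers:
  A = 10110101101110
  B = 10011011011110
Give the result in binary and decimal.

Apply | to each column (1 where either bit is 1):
  10110101101110
| 10011011011110
----------------
  10111111111110

Answer: 10111111111110 (12286)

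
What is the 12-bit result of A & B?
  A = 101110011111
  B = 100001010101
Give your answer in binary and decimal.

Apply & to each column (1 only where both bits are 1):
  101110011111
& 100001010101
--------------
  100000010101

Answer: 100000010101 (2069)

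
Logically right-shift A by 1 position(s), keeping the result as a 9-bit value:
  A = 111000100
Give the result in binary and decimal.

Logical shift right by 1: drop the bottom 1 bit(s), prepend 1 zero(s) on the left.
  111000100  ->  keep [11100010], discard [0], prepend 0
= 011100010

Answer: 011100010 (226)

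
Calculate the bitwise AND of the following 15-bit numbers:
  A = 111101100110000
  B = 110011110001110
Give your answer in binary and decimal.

Apply & to each column (1 only where both bits are 1):
  111101100110000
& 110011110001110
-----------------
  110001100000000

Answer: 110001100000000 (25344)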